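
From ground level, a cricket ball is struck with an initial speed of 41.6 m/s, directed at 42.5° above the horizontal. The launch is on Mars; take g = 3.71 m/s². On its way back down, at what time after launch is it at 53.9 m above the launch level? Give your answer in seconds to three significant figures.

Resolve: vₓ = 41.60 cos 42.5° = 30.67 m/s and v_y0 = 41.60 sin 42.5° = 28.10 m/s.
Require v_y0 t − ½ g t² = 53.9, i.e. 1.855 t² − 28.10 t + 53.9 = 0.
Quadratic formula: t = (28.10 ± √389.93) / 3.71 = (28.10 ± 19.75) / 3.71 → t = 2.253 s or 12.90 s.
The descending-branch root is 12.90 s.

12.9 s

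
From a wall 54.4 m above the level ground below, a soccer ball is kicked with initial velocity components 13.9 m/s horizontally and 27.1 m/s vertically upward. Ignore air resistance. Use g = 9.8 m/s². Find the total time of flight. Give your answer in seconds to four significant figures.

The projectile lands when y = 54.4 + (27.10) t − ½·9.80·t² = 0. Positive root: t = (27.10 + √(27.10² + 2·9.80·54.4)) / 9.80 = (27.10 + 42.43) / 9.80 = 7.095 s.

7.095 s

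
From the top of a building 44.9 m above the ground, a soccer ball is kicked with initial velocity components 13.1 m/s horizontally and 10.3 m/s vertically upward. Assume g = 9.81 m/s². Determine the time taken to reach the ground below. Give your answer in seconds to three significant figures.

4.25 s

The projectile lands when y = 44.9 + (10.30) t − ½·9.81·t² = 0. Positive root: t = (10.30 + √(10.30² + 2·9.81·44.9)) / 9.81 = (10.30 + 31.42) / 9.81 = 4.252 s.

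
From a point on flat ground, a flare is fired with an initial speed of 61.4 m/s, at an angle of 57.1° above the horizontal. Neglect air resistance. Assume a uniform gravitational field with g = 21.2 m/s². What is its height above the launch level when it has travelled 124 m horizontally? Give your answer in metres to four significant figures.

45.14 m

Resolve: vₓ = 61.40 cos 57.1° = 33.35 m/s and v_y0 = 61.40 sin 57.1° = 51.55 m/s.
Time to reach x = 124 m: t = x/vₓ = 124/33.35 = 3.718 s.
Height: y = v_y0 t − ½ g t² = 51.55 × 3.718 − 10.60 × 3.718² = 191.7 − 146.5 = 45.14 m.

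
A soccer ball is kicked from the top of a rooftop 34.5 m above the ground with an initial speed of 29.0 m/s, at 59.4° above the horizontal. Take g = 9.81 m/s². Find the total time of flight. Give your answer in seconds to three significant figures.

6.22 s

vₓ = 29.00 cos 59.4° = 14.76 m/s; v_y0 = 29.00 sin 59.4° = 24.96 m/s.
The projectile lands when y = 34.5 + (24.96) t − ½·9.81·t² = 0. Positive root: t = (24.96 + √(24.96² + 2·9.81·34.5)) / 9.81 = (24.96 + 36.06) / 9.81 = 6.220 s.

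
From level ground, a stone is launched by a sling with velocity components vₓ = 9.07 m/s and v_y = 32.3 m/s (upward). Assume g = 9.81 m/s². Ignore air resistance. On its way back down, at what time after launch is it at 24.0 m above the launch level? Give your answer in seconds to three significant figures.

5.73 s

Set y = v_y0 t − ½ g t² = 24.0: 4.905 t² − 32.30 t + 24.0 = 0.
Quadratic formula: t = (32.30 ± √572.41) / 9.81 = (32.30 ± 23.93) / 9.81 → t = 0.8537 s or 5.731 s.
The descending-branch root is 5.731 s.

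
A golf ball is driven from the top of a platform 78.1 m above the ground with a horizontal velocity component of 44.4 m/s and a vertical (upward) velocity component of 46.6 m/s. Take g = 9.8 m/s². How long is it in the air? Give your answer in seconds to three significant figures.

11.0 s

With up positive and y = 0 at the ground: y(t) = 78.1 + (46.60) t − 4.900 t². Setting y = 0 and taking the positive root: t = [46.60 + √(46.60² + 2·9.80·78.1)] / 9.80 = (46.60 + 60.85) / 9.80 = 10.96 s.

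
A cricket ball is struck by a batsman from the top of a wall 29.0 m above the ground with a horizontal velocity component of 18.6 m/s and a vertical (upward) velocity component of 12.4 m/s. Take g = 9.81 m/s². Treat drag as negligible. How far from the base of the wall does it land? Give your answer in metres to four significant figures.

74.48 m

The projectile lands when y = 29.0 + (12.40) t − ½·9.81·t² = 0. Positive root: t = (12.40 + √(12.40² + 2·9.81·29.0)) / 9.81 = (12.40 + 26.88) / 9.81 = 4.004 s.
Horizontal distance: R = vₓ t = 18.60 × 4.004 = 74.48 m.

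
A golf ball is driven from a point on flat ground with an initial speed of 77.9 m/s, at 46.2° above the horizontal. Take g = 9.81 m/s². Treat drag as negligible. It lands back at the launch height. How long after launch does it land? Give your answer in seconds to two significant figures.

Components: vₓ = 77.90 cos 46.2° = 53.92 m/s, v_y0 = 77.90 sin 46.2° = 56.23 m/s.
Time of flight on level ground: T = 2 v_y0 / g = 2 × 56.23 / 9.81 = 11.46 s.

11 s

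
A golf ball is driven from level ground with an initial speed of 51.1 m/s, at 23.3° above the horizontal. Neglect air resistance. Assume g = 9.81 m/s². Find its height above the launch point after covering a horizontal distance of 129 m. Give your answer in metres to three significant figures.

vₓ = 51.10 cos 23.3° = 46.93 m/s; v_y0 = 51.10 sin 23.3° = 20.21 m/s.
x = vₓ t ⇒ t = 129/46.93 = 2.749 s.
Height: y = v_y0 t − ½ g t² = 20.21 × 2.749 − 4.905 × 2.749² = 55.56 − 37.06 = 18.50 m.

18.5 m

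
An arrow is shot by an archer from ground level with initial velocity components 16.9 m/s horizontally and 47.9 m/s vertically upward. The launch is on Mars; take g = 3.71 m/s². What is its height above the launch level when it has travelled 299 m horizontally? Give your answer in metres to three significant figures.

x = vₓ t ⇒ t = 299/16.90 = 17.69 s.
Height: y = v_y0 t − ½ g t² = 47.90 × 17.69 − 1.855 × 17.69² = 847.5 − 580.6 = 266.8 m.

267 m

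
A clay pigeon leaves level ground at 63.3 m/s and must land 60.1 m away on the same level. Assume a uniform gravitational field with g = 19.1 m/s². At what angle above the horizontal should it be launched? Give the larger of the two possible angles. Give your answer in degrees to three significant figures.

R = v₀² sin 2θ / g gives sin 2θ = gR/v₀² = 19.1·60.1/63.3² = 0.2865.
2θ = 16.65° or 180° − 16.65° = 163.4°, so θ = 8.324° or 81.68°.
The larger angle is 81.68°.

81.7°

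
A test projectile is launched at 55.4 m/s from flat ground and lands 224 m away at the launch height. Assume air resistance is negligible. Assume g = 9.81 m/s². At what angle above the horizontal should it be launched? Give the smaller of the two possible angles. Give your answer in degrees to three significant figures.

From R = (v₀²/g) sin 2θ: sin 2θ = 9.81 × 224 / 3069.2 = 0.7160.
2θ = 45.72° or 180° − 45.72° = 134.3°, so θ = 22.86° or 67.14°.
The smaller angle is 22.86°.

22.9°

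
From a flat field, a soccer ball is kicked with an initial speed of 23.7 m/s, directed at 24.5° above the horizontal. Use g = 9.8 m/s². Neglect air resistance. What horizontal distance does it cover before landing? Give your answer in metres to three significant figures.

43.3 m

Horizontal component vₓ = 23.70 cos 24.5° = 21.57 m/s; vertical v_y0 = 23.70 sin 24.5° = 9.828 m/s.
Time aloft: T = 2 v_y0 / g = 2 × 9.828 / 9.80 = 2.006 s.
Range: R = vₓ T = 21.57 × 2.006 = 43.26 m.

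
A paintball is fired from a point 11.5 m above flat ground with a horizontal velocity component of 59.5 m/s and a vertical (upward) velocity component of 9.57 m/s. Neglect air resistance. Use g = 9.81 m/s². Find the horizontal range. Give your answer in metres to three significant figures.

166 m

With up positive and y = 0 at the ground: y(t) = 11.5 + (9.570) t − 4.905 t². Setting y = 0 and taking the positive root: t = [9.570 + √(9.570² + 2·9.81·11.5)] / 9.81 = (9.570 + 17.81) / 9.81 = 2.791 s.
Horizontal distance: R = vₓ t = 59.50 × 2.791 = 166.1 m.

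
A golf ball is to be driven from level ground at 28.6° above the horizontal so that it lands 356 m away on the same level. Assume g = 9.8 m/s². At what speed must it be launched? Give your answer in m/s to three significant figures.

64.4 m/s

From R = (v₀² / g) sin 2θ: v₀ = √(gR / sin 2θ).
v₀ = √(9.80 × 356 / sin 57.20°) = √(3489 / 0.8406) = √4150.5 = 64.42 m/s.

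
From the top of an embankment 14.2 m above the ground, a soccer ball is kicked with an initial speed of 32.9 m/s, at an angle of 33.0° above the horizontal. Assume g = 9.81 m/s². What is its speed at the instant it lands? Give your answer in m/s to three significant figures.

vₓ = 32.90 cos 33.0° = 27.59 m/s; v_y0 = 32.90 sin 33.0° = 17.92 m/s.
The projectile lands when y = 14.2 + (17.92) t − ½·9.81·t² = 0. Positive root: t = (17.92 + √(17.92² + 2·9.81·14.2)) / 9.81 = (17.92 + 24.49) / 9.81 = 4.323 s.
Vertical velocity at impact: v_y = v_y0 − g t = 17.92 − 9.81 × 4.323 = −24.49 m/s.
Speed: |v| = √(vₓ² + v_y²) = √(27.59² + 24.49²) = 36.89 m/s.

36.9 m/s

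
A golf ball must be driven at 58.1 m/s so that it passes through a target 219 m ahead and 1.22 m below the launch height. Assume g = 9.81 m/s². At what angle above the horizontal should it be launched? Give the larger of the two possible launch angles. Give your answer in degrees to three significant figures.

70.3°

Trajectory: y = x tanθ − g x² (1 + tan²θ)/(2v₀²). With x = 219, y = −1.22, v₀ = 58.1, g = 9.81:
69.69 tan²θ − 219 tanθ + (68.47) = 0.
tanθ = [219 ± √(219² − 4 × 69.69 × (68.47))] / (2 × 69.69) = (219 ± 169.9) / 139.4, giving tanθ = 0.3521 or 2.790.
θ = 19.40° or 70.28°; the larger is 70.28°.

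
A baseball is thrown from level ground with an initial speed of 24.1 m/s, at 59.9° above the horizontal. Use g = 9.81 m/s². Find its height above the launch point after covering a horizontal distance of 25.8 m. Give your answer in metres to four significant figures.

Horizontal component vₓ = 24.10 cos 59.9° = 12.09 m/s; vertical v_y0 = 24.10 sin 59.9° = 20.85 m/s.
At x = 25.8 m, t = x/vₓ = 25.8/12.09 = 2.135 s.
Height: y = v_y0 t − ½ g t² = 20.85 × 2.135 − 4.905 × 2.135² = 44.51 − 22.35 = 22.16 m.

22.16 m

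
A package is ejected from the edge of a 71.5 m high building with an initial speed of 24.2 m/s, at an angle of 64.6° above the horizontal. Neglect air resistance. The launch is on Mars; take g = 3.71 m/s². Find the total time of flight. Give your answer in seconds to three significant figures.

Horizontal component vₓ = 24.20 cos 64.6° = 10.38 m/s; vertical v_y0 = 24.20 sin 64.6° = 21.86 m/s.
Vertical motion (up positive, ground at y = 0): 1.855 t² − (21.86) t − 71.5 = 0, so t = (21.86 + √(21.86² + 2·3.71·71.5)) / 3.71 = (21.86 + 31.76) / 3.71 = 14.45 s.

14.5 s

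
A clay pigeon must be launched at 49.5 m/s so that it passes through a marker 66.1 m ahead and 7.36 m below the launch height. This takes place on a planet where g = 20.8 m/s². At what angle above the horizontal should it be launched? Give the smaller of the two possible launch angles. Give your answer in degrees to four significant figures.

Trajectory: y = x tanθ − g x² (1 + tan²θ)/(2v₀²). With x = 66.1, y = −7.36, v₀ = 49.5, g = 20.8:
18.54 tan²θ − 66.1 tanθ + (11.18) = 0.
tanθ = [66.1 ± √(66.1² − 4 × 18.54 × (11.18))] / (2 × 18.54) = (66.1 ± 59.49) / 37.09, giving tanθ = 0.1781 or 3.386.
θ = 10.10° or 73.55°; the smaller is 10.10°.

10.10°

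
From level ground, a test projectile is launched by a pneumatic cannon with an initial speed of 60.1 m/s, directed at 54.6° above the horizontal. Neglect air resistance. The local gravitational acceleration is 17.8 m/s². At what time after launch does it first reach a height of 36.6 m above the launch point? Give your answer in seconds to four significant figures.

Components: vₓ = 60.10 cos 54.6° = 34.81 m/s, v_y0 = 60.10 sin 54.6° = 48.99 m/s.
Require v_y0 t − ½ g t² = 36.6, i.e. 8.900 t² − 48.99 t + 36.6 = 0.
t = [48.99 ± √(48.99² − 2·17.8·36.6)] / 17.8 = (48.99 ± 33.12) / 17.8, so t = 0.8915 s or t = 4.613 s.
The first (ascending) time is 0.8915 s.

0.8915 s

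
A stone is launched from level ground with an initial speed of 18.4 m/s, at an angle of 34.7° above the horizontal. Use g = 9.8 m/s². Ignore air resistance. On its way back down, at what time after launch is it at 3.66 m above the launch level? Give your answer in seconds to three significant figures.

1.70 s

Resolve: vₓ = 18.40 cos 34.7° = 15.13 m/s and v_y0 = 18.40 sin 34.7° = 10.47 m/s.
Set y = v_y0 t − ½ g t² = 3.66: 4.900 t² − 10.47 t + 3.66 = 0.
t = [10.47 ± √(10.47² − 2·9.80·3.66)] / 9.80 = (10.47 ± 6.163) / 9.80, so t = 0.4400 s or t = 1.698 s.
The descending-branch root is 1.698 s.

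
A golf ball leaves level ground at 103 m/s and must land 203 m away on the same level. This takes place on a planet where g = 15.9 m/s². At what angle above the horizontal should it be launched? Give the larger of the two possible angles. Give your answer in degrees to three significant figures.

From R = (v₀²/g) sin 2θ: sin 2θ = 15.9 × 203 / 10609 = 0.3042.
2θ = 17.71° or 180° − 17.71° = 162.3°, so θ = 8.856° or 81.14°.
The larger angle is 81.14°.

81.1°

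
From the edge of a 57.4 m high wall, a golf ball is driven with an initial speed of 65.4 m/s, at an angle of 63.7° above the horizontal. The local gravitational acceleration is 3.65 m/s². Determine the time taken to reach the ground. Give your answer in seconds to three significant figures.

vₓ = 65.40 cos 63.7° = 28.98 m/s; v_y0 = 65.40 sin 63.7° = 58.63 m/s.
Vertical motion (up positive, ground at y = 0): 1.825 t² − (58.63) t − 57.4 = 0, so t = (58.63 + √(58.63² + 2·3.65·57.4)) / 3.65 = (58.63 + 62.10) / 3.65 = 33.08 s.

33.1 s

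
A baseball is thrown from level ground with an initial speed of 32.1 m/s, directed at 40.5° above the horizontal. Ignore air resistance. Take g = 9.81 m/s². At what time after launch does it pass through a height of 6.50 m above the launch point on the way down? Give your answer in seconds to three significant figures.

3.91 s

Components: vₓ = 32.10 cos 40.5° = 24.41 m/s, v_y0 = 32.10 sin 40.5° = 20.85 m/s.
Set y = v_y0 t − ½ g t² = 6.50: 4.905 t² − 20.85 t + 6.50 = 0.
t = [20.85 ± √(20.85² − 2·9.81·6.50)] / 9.81 = (20.85 ± 17.52) / 9.81, so t = 0.3388 s or t = 3.911 s.
The descending-branch root is 3.911 s.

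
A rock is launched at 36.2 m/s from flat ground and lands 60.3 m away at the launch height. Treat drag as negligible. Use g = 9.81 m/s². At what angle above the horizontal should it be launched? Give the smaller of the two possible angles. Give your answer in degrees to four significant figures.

Level-ground range R = v₀² sin(2θ)/g ⇒ sin(2θ) = gR/v₀² = 9.81 × 60.3 / 36.2² = 0.4514.
2θ = 26.83° or 180° − 26.83° = 153.2°, so θ = 13.42° or 76.58°.
The smaller angle is 13.42°.

13.42°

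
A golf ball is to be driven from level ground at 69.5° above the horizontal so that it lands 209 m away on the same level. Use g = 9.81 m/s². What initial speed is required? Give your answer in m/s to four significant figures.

55.90 m/s

On level ground R = v₀² sin 2θ / g ⇒ v₀ = √(gR / sin 2θ).
v₀ = √(9.81 × 209 / sin 139.0°) = √(2050 / 0.6561) = √3125.2 = 55.90 m/s.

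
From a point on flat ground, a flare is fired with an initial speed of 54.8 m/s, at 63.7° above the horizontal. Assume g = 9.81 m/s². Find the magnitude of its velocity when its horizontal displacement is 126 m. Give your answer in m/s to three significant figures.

24.3 m/s

Components: vₓ = 54.80 cos 63.7° = 24.28 m/s, v_y0 = 54.80 sin 63.7° = 49.13 m/s.
Time to reach x = 126 m: t = x/vₓ = 126/24.28 = 5.189 s.
Vertical velocity there: v_y = v_y0 − g t = 49.13 − 9.81 × 5.189 = −1.780 m/s.
Speed: √(vₓ² + v_y²) = √(24.28² + 1.780²) = 24.35 m/s.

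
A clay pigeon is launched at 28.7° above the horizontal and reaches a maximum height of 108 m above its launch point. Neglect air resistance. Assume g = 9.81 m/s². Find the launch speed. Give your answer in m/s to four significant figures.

At the peak v_y = 0, so v_y0 = √(2gH) = √(2 × 9.81 × 108) = 46.03 m/s.
v_y0 = v₀ sin θ ⇒ v₀ = 46.03 / sin 28.7° = 95.86 m/s.

95.86 m/s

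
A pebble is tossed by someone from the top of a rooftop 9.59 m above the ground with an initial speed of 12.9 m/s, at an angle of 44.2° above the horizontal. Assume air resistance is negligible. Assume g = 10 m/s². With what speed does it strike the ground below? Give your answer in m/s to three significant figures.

18.9 m/s

vₓ = 12.90 cos 44.2° = 9.248 m/s; v_y0 = 12.90 sin 44.2° = 8.993 m/s.
With up positive and y = 0 at the ground: y(t) = 9.59 + (8.993) t − 5.000 t². Setting y = 0 and taking the positive root: t = [8.993 + √(8.993² + 2·10.0·9.59)] / 10.0 = (8.993 + 16.51) / 10.0 = 2.551 s.
Vertical velocity at impact: v_y = v_y0 − g t = 8.993 − 10.0 × 2.551 = −16.51 m/s.
Speed: |v| = √(vₓ² + v_y²) = √(9.248² + 16.51²) = 18.93 m/s.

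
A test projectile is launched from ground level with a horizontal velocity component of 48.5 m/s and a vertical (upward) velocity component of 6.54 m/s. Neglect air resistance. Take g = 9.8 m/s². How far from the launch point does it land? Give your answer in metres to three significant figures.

64.7 m

Flight time T = 2 v_y0 / g = 1.335 s.
Range: R = vₓ T = 48.50 × 1.335 = 64.73 m.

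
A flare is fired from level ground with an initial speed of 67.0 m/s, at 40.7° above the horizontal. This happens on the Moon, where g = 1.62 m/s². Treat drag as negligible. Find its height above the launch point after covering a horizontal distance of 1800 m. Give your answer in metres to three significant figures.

531 m

Components: vₓ = 67.00 cos 40.7° = 50.80 m/s, v_y0 = 67.00 sin 40.7° = 43.69 m/s.
x = vₓ t ⇒ t = 1800/50.80 = 35.44 s.
Height: y = v_y0 t − ½ g t² = 43.69 × 35.44 − 0.8100 × 35.44² = 1548 − 1017 = 531.1 m.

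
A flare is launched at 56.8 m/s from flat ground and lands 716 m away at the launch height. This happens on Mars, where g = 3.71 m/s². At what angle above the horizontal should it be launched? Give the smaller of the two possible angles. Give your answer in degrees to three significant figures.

From R = (v₀²/g) sin 2θ: sin 2θ = 3.71 × 716 / 3226.2 = 0.8234.
2θ = 55.42° or 180° − 55.42° = 124.6°, so θ = 27.71° or 62.29°.
The smaller angle is 27.71°.

27.7°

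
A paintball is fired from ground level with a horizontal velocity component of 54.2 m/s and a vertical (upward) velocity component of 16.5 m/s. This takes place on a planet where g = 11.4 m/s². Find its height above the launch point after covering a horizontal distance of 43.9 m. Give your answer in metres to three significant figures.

Time to reach x = 43.9 m: t = x/vₓ = 43.9/54.20 = 0.8100 s.
Height: y = v_y0 t − ½ g t² = 16.50 × 0.8100 − 5.700 × 0.8100² = 13.36 − 3.739 = 9.625 m.

9.62 m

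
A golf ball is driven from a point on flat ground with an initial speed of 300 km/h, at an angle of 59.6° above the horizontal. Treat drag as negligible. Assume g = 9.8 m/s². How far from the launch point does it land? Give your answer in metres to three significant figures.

619 m

Convert: 300 km/h = 300/3.6 = 83.33 m/s.
vₓ = 83.33 cos 59.6° = 42.17 m/s; v_y0 = 83.33 sin 59.6° = 71.88 m/s.
Time aloft: T = 2 v_y0 / g = 2 × 71.88 / 9.80 = 14.67 s.
Range: R = vₓ T = 42.17 × 14.67 = 618.6 m.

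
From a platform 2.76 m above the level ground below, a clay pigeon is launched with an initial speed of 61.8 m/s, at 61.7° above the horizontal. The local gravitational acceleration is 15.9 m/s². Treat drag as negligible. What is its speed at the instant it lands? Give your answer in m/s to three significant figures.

62.5 m/s

vₓ = 61.80 cos 61.7° = 29.30 m/s; v_y0 = 61.80 sin 61.7° = 54.41 m/s.
Vertical motion (up positive, ground at y = 0): 7.950 t² − (54.41) t − 2.76 = 0, so t = (54.41 + √(54.41² + 2·15.9·2.76)) / 15.9 = (54.41 + 55.21) / 15.9 = 6.895 s.
Vertical velocity at impact: v_y = v_y0 − g t = 54.41 − 15.9 × 6.895 = −55.21 m/s.
Speed: |v| = √(vₓ² + v_y²) = √(29.30² + 55.21²) = 62.51 m/s.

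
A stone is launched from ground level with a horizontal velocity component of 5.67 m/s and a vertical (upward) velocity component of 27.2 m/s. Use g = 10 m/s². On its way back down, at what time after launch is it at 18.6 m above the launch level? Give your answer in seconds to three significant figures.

4.64 s

Set y = v_y0 t − ½ g t² = 18.6: 5.000 t² − 27.20 t + 18.6 = 0.
Quadratic formula: t = (27.20 ± √367.84) / 10.0 = (27.20 ± 19.18) / 10.0 → t = 0.8021 s or 4.638 s.
The descending-branch root is 4.638 s.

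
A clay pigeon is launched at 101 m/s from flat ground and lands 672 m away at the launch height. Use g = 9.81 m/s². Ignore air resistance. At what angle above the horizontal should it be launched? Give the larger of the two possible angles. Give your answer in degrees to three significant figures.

From R = (v₀²/g) sin 2θ: sin 2θ = 9.81 × 672 / 10201 = 0.6462.
2θ = 40.26° or 180° − 40.26° = 139.7°, so θ = 20.13° or 69.87°.
The larger angle is 69.87°.

69.9°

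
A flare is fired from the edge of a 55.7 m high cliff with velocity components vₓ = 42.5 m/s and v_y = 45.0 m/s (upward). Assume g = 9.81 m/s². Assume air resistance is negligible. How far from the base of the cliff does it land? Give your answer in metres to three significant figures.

437 m

With up positive and y = 0 at the ground: y(t) = 55.7 + (45.00) t − 4.905 t². Setting y = 0 and taking the positive root: t = [45.00 + √(45.00² + 2·9.81·55.7)] / 9.81 = (45.00 + 55.84) / 9.81 = 10.28 s.
Horizontal distance: R = vₓ t = 42.50 × 10.28 = 436.9 m.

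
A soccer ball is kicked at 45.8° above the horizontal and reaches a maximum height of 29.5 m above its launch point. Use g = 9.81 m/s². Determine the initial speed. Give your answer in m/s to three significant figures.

33.6 m/s

At the peak v_y = 0, so v_y0 = √(2gH) = √(2 × 9.81 × 29.5) = 24.06 m/s.
v_y0 = v₀ sin θ ⇒ v₀ = 24.06 / sin 45.8° = 33.56 m/s.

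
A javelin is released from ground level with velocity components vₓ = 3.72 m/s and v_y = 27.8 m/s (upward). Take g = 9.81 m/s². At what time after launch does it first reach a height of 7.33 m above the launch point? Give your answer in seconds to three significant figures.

Height y(t) = 27.80 t − 4.905 t² = 7.33 gives 4.905 t² − 27.80 t + 7.33 = 0.
Quadratic formula: t = (27.80 ± √629.03) / 9.81 = (27.80 ± 25.08) / 9.81 → t = 0.2772 s or 5.390 s.
The first (ascending) time is 0.2772 s.

0.277 s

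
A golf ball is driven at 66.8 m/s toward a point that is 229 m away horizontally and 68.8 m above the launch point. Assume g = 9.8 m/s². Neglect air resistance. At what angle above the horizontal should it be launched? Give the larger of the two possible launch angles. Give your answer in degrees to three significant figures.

73.2°

Trajectory: y = x tanθ − g x² (1 + tan²θ)/(2v₀²). With x = 229, y = 68.8, v₀ = 66.8, g = 9.80:
57.59 tan²θ − 229 tanθ + (126.4) = 0.
tanθ = [229 ± √(229² − 4 × 57.59 × (126.4))] / (2 × 57.59) = (229 ± 152.7) / 115.2, giving tanθ = 0.6622 or 3.315.
θ = 33.51° or 73.21°; the larger is 73.21°.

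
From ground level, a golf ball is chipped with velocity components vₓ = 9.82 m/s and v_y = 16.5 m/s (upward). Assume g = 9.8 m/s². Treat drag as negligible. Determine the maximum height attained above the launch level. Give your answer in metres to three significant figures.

Maximum height: H = v_y0² / (2g) = 16.50² / (2 × 9.80) = 13.89 m.

13.9 m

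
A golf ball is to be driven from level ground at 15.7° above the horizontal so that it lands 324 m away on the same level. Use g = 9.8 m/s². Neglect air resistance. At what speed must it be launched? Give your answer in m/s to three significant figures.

From R = (v₀² / g) sin 2θ: v₀ = √(gR / sin 2θ).
v₀ = √(9.80 × 324 / sin 31.40°) = √(3175 / 0.5210) = √6094.3 = 78.07 m/s.

78.1 m/s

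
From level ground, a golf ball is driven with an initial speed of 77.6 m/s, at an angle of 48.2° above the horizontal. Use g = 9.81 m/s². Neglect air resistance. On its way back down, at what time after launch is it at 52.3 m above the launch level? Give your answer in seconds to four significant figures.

10.81 s

Horizontal component vₓ = 77.60 cos 48.2° = 51.72 m/s; vertical v_y0 = 77.60 sin 48.2° = 57.85 m/s.
Height y(t) = 57.85 t − 4.905 t² = 52.3 gives 4.905 t² − 57.85 t + 52.3 = 0.
t = [57.85 ± √(57.85² − 2·9.81·52.3)] / 9.81 = (57.85 ± 48.17) / 9.81, so t = 0.9866 s or t = 10.81 s.
The descending-branch root is 10.81 s.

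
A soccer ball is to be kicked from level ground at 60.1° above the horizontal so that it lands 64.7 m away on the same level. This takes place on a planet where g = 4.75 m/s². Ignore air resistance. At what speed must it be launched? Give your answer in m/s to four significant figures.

18.86 m/s

Level-ground range: R = v₀² sin(2θ)/g, so v₀ = √(gR / sin 2θ).
v₀ = √(4.75 × 64.7 / sin 120.2°) = √(307.3 / 0.8643) = √355.59 = 18.86 m/s.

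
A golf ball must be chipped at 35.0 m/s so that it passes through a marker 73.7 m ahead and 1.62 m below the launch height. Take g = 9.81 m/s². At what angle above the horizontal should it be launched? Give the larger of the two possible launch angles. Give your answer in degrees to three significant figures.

72.1°

Trajectory: y = x tanθ − g x² (1 + tan²θ)/(2v₀²). With x = 73.7, y = −1.62, v₀ = 35.0, g = 9.81:
21.75 tan²θ − 73.7 tanθ + (20.13) = 0.
tanθ = [73.7 ± √(73.7² − 4 × 21.75 × (20.13))] / (2 × 21.75) = (73.7 ± 60.67) / 43.50, giving tanθ = 0.2996 or 3.089.
θ = 16.68° or 72.06°; the larger is 72.06°.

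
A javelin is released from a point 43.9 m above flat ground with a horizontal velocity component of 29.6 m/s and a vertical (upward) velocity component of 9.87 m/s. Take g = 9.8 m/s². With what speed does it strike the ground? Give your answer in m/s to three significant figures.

42.8 m/s

Vertical motion (up positive, ground at y = 0): 4.900 t² − (9.870) t − 43.9 = 0, so t = (9.870 + √(9.870² + 2·9.80·43.9)) / 9.80 = (9.870 + 30.95) / 9.80 = 4.165 s.
Vertical velocity at impact: v_y = v_y0 − g t = 9.870 − 9.80 × 4.165 = −30.95 m/s.
Speed: |v| = √(vₓ² + v_y²) = √(29.60² + 30.95²) = 42.83 m/s.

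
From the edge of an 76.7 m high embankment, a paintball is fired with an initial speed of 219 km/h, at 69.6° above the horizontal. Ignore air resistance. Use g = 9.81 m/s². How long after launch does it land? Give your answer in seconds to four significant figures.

Convert: 219 km/h = 219/3.6 = 60.83 m/s.
vₓ = 60.83 cos 69.6° = 21.20 m/s; v_y0 = 60.83 sin 69.6° = 57.02 m/s.
Vertical motion (up positive, ground at y = 0): 4.905 t² − (57.02) t − 76.7 = 0, so t = (57.02 + √(57.02² + 2·9.81·76.7)) / 9.81 = (57.02 + 68.96) / 9.81 = 12.84 s.

12.84 s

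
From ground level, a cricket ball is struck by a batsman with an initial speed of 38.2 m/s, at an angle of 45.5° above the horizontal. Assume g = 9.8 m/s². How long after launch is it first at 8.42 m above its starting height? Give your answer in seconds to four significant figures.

0.3284 s

Horizontal component vₓ = 38.20 cos 45.5° = 26.77 m/s; vertical v_y0 = 38.20 sin 45.5° = 27.25 m/s.
Require v_y0 t − ½ g t² = 8.42, i.e. 4.900 t² − 27.25 t + 8.42 = 0.
t = [27.25 ± √(27.25² − 2·9.80·8.42)] / 9.80 = (27.25 ± 24.03) / 9.80, so t = 0.3284 s or t = 5.232 s.
The first (ascending) time is 0.3284 s.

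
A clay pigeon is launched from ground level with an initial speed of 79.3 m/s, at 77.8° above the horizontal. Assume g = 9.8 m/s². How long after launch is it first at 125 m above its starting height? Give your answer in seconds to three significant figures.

1.82 s

vₓ = 79.30 cos 77.8° = 16.76 m/s; v_y0 = 79.30 sin 77.8° = 77.51 m/s.
Set y = v_y0 t − ½ g t² = 125: 4.900 t² − 77.51 t + 125 = 0.
t = [77.51 ± √(77.51² − 2·9.80·125)] / 9.80 = (77.51 ± 59.65) / 9.80, so t = 1.823 s or t = 14.00 s.
The first (ascending) time is 1.823 s.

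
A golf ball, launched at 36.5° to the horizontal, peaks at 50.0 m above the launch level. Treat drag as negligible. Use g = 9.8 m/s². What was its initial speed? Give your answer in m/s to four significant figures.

At the peak v_y = 0, so v_y0 = √(2gH) = √(2 × 9.80 × 50.0) = 31.30 m/s.
v_y0 = v₀ sin θ ⇒ v₀ = 31.30 / sin 36.5° = 52.63 m/s.

52.63 m/s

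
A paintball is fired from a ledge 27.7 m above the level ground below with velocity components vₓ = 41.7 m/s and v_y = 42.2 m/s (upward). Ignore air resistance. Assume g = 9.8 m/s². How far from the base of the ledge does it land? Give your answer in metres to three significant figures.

Vertical motion (up positive, ground at y = 0): 4.900 t² − (42.20) t − 27.7 = 0, so t = (42.20 + √(42.20² + 2·9.80·27.7)) / 9.80 = (42.20 + 48.21) / 9.80 = 9.225 s.
Horizontal distance: R = vₓ t = 41.70 × 9.225 = 384.7 m.

385 m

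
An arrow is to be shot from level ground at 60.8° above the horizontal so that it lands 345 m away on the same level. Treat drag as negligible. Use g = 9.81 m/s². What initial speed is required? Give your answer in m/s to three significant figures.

Level-ground range: R = v₀² sin(2θ)/g, so v₀ = √(gR / sin 2θ).
v₀ = √(9.81 × 345 / sin 121.6°) = √(3384 / 0.8517) = √3973.6 = 63.04 m/s.

63.0 m/s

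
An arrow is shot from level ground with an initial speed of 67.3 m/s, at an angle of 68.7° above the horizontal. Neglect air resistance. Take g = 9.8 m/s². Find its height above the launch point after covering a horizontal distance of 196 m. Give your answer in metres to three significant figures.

vₓ = 67.30 cos 68.7° = 24.45 m/s; v_y0 = 67.30 sin 68.7° = 62.70 m/s.
Time to reach x = 196 m: t = x/vₓ = 196/24.45 = 8.017 s.
Height: y = v_y0 t − ½ g t² = 62.70 × 8.017 − 4.900 × 8.017² = 502.7 − 315.0 = 187.7 m.

188 m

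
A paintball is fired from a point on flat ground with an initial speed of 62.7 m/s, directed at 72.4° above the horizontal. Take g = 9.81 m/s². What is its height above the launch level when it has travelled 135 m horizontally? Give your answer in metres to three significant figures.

Components: vₓ = 62.70 cos 72.4° = 18.96 m/s, v_y0 = 62.70 sin 72.4° = 59.77 m/s.
At x = 135 m, t = x/vₓ = 135/18.96 = 7.121 s.
Height: y = v_y0 t − ½ g t² = 59.77 × 7.121 − 4.905 × 7.121² = 425.6 − 248.7 = 176.9 m.

177 m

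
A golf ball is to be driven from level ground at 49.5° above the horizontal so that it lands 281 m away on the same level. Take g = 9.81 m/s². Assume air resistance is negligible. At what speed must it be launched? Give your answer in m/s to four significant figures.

52.83 m/s

Level-ground range: R = v₀² sin(2θ)/g, so v₀ = √(gR / sin 2θ).
v₀ = √(9.81 × 281 / sin 99.00°) = √(2757 / 0.9877) = √2791.0 = 52.83 m/s.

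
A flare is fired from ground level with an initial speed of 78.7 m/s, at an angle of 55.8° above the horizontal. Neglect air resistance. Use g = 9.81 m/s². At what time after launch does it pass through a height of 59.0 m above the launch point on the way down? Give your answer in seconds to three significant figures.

12.3 s

Horizontal component vₓ = 78.70 cos 55.8° = 44.24 m/s; vertical v_y0 = 78.70 sin 55.8° = 65.09 m/s.
Height y(t) = 65.09 t − 4.905 t² = 59.0 gives 4.905 t² − 65.09 t + 59.0 = 0.
Quadratic formula: t = (65.09 ± √3079.3) / 9.81 = (65.09 ± 55.49) / 9.81 → t = 0.9786 s or 12.29 s.
The descending-branch root is 12.29 s.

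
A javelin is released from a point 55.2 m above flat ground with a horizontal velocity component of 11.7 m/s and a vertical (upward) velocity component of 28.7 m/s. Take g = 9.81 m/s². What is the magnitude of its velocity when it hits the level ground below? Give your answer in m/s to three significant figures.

Vertical motion (up positive, ground at y = 0): 4.905 t² − (28.70) t − 55.2 = 0, so t = (28.70 + √(28.70² + 2·9.81·55.2)) / 9.81 = (28.70 + 43.67) / 9.81 = 7.377 s.
Vertical velocity at impact: v_y = v_y0 − g t = 28.70 − 9.81 × 7.377 = −43.67 m/s.
Speed: |v| = √(vₓ² + v_y²) = √(11.70² + 43.67²) = 45.21 m/s.

45.2 m/s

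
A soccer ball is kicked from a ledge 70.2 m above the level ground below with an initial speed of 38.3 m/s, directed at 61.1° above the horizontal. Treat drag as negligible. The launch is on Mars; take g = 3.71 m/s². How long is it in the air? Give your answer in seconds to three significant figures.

20.0 s

vₓ = 38.30 cos 61.1° = 18.51 m/s; v_y0 = 38.30 sin 61.1° = 33.53 m/s.
With up positive and y = 0 at the ground: y(t) = 70.2 + (33.53) t − 1.855 t². Setting y = 0 and taking the positive root: t = [33.53 + √(33.53² + 2·3.71·70.2)] / 3.71 = (33.53 + 40.56) / 3.71 = 19.97 s.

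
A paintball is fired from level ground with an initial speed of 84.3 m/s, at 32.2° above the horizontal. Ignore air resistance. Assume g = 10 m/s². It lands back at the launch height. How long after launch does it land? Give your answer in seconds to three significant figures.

vₓ = 84.30 cos 32.2° = 71.33 m/s; v_y0 = 84.30 sin 32.2° = 44.92 m/s.
It returns to y = 0 when t = 2 v_y0 / g = 2(44.92)/10.0 = 8.984 s.

8.98 s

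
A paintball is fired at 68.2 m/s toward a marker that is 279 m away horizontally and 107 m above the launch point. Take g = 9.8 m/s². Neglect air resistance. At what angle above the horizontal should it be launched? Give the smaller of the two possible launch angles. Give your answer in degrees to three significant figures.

43.0°

Trajectory: y = x tanθ − g x² (1 + tan²θ)/(2v₀²). With x = 279, y = 107, v₀ = 68.2, g = 9.80:
82.00 tan²θ − 279 tanθ + (189.0) = 0.
tanθ = [279 ± √(279² − 4 × 82.00 × (189.0))] / (2 × 82.00) = (279 ± 125.9) / 164.0, giving tanθ = 0.9336 or 2.469.
θ = 43.03° or 67.95°; the smaller is 43.03°.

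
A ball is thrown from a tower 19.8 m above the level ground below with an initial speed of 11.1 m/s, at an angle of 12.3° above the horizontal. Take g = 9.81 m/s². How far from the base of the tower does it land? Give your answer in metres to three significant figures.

Horizontal component vₓ = 11.10 cos 12.3° = 10.85 m/s; vertical v_y0 = 11.10 sin 12.3° = 2.365 m/s.
The projectile lands when y = 19.8 + (2.365) t − ½·9.81·t² = 0. Positive root: t = (2.365 + √(2.365² + 2·9.81·19.8)) / 9.81 = (2.365 + 19.85) / 9.81 = 2.265 s.
Horizontal distance: R = vₓ t = 10.85 × 2.265 = 24.56 m.

24.6 m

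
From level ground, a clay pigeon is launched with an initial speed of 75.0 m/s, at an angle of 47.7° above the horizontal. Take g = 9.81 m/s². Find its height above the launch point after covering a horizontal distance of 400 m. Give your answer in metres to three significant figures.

132 m

vₓ = 75.00 cos 47.7° = 50.48 m/s; v_y0 = 75.00 sin 47.7° = 55.47 m/s.
Time to reach x = 400 m: t = x/vₓ = 400/50.48 = 7.925 s.
Height: y = v_y0 t − ½ g t² = 55.47 × 7.925 − 4.905 × 7.925² = 439.6 − 308.0 = 131.6 m.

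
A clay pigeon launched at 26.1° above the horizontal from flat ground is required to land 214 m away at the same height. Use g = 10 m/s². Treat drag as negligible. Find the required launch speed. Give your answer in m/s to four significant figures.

From R = (v₀² / g) sin 2θ: v₀ = √(gR / sin 2θ).
v₀ = √(10.0 × 214 / sin 52.20°) = √(2140 / 0.7902) = √2708.3 = 52.04 m/s.

52.04 m/s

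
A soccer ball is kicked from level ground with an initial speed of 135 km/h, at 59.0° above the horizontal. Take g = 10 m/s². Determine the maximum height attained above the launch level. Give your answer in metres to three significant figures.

51.7 m

Convert: 135 km/h = 135/3.6 = 37.50 m/s.
vₓ = 37.50 cos 59.0° = 19.31 m/s; v_y0 = 37.50 sin 59.0° = 32.14 m/s.
Maximum height: H = v_y0² / (2g) = 32.14² / (2 × 10.0) = 51.66 m.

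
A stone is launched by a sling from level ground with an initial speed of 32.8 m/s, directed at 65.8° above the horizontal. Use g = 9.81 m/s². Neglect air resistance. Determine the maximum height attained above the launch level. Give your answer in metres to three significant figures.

Components: vₓ = 32.80 cos 65.8° = 13.45 m/s, v_y0 = 32.80 sin 65.8° = 29.92 m/s.
Peak height H = v_y0² / (2g) = 895.06 / 19.62 = 45.62 m.

45.6 m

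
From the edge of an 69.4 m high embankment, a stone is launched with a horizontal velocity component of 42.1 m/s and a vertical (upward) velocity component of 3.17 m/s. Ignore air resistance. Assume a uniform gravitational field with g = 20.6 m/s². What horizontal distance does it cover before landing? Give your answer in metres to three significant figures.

Vertical motion (up positive, ground at y = 0): 10.30 t² − (3.170) t − 69.4 = 0, so t = (3.170 + √(3.170² + 2·20.6·69.4)) / 20.6 = (3.170 + 53.57) / 20.6 = 2.754 s.
Horizontal distance: R = vₓ t = 42.10 × 2.754 = 116.0 m.

116 m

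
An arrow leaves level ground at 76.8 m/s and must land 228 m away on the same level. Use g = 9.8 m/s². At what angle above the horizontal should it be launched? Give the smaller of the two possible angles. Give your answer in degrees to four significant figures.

11.13°

From R = (v₀²/g) sin 2θ: sin 2θ = 9.80 × 228 / 5898.2 = 0.3788.
2θ = 22.26° or 180° − 22.26° = 157.7°, so θ = 11.13° or 78.87°.
The smaller angle is 11.13°.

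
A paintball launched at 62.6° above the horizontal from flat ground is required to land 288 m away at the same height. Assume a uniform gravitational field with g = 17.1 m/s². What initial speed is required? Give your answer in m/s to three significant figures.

Level-ground range: R = v₀² sin(2θ)/g, so v₀ = √(gR / sin 2θ).
v₀ = √(17.1 × 288 / sin 125.2°) = √(4925 / 0.8171) = √6026.8 = 77.63 m/s.

77.6 m/s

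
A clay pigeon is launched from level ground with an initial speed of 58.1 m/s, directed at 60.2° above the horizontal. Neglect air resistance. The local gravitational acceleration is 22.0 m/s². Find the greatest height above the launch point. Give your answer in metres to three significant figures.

Resolve: vₓ = 58.10 cos 60.2° = 28.87 m/s and v_y0 = 58.10 sin 60.2° = 50.42 m/s.
Maximum height: H = v_y0² / (2g) = 50.42² / (2 × 22.0) = 57.77 m.

57.8 m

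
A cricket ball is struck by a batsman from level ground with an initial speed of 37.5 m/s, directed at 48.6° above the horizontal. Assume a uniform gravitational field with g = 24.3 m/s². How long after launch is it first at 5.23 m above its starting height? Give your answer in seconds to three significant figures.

Horizontal component vₓ = 37.50 cos 48.6° = 24.80 m/s; vertical v_y0 = 37.50 sin 48.6° = 28.13 m/s.
Height y(t) = 28.13 t − 12.15 t² = 5.23 gives 12.15 t² − 28.13 t + 5.23 = 0.
t = [28.13 ± √(28.13² − 2·24.3·5.23)] / 24.3 = (28.13 ± 23.17) / 24.3, so t = 0.2039 s or t = 2.111 s.
The first (ascending) time is 0.2039 s.

0.204 s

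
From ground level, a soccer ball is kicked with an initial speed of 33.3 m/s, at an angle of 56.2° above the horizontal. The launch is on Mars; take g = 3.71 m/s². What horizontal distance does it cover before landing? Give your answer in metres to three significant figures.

vₓ = 33.30 cos 56.2° = 18.52 m/s; v_y0 = 33.30 sin 56.2° = 27.67 m/s.
Flight time T = 2 v_y0 / g = 14.92 s.
Range: R = vₓ T = 18.52 × 14.92 = 276.3 m.

276 m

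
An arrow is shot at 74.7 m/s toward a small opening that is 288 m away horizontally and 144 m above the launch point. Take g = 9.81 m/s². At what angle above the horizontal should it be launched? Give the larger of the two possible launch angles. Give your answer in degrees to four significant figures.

71.20°

Trajectory: y = x tanθ − g x² (1 + tan²θ)/(2v₀²). With x = 288, y = 144, v₀ = 74.7, g = 9.81:
72.91 tan²θ − 288 tanθ + (216.9) = 0.
tanθ = [288 ± √(288² − 4 × 72.91 × (216.9))] / (2 × 72.91) = (288 ± 140.3) / 145.8, giving tanθ = 1.013 or 2.937.
θ = 45.37° or 71.20°; the larger is 71.20°.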